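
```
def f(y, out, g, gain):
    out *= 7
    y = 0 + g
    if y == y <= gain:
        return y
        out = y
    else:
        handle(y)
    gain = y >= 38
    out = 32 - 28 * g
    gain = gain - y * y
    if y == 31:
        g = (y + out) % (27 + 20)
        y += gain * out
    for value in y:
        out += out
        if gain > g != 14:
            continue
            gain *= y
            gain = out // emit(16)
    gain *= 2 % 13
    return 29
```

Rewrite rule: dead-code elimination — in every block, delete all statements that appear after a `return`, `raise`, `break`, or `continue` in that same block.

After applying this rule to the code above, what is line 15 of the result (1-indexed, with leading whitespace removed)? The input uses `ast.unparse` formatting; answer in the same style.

out += out

Transformed code:
def f(y, out, g, gain):
    out *= 7
    y = 0 + g
    if y == y <= gain:
        return y
    else:
        handle(y)
    gain = y >= 38
    out = 32 - 28 * g
    gain = gain - y * y
    if y == 31:
        g = (y + out) % (27 + 20)
        y += gain * out
    for value in y:
        out += out
        if gain > g != 14:
            continue
    gain *= 2 % 13
    return 29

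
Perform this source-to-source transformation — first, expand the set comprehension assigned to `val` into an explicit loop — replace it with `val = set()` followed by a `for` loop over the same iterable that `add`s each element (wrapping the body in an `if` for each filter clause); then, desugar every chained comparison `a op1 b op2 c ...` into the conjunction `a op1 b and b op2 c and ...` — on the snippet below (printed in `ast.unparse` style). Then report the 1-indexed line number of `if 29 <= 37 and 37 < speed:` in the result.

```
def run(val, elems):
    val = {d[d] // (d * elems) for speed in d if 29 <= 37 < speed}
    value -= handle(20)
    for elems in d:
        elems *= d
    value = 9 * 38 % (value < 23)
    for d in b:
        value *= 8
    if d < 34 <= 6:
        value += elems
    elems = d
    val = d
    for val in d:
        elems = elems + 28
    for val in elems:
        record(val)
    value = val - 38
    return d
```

4

Transformed code:
def run(val, elems):
    val = set()
    for speed in d:
        if 29 <= 37 and 37 < speed:
            val.add(d[d] // (d * elems))
    value -= handle(20)
    for elems in d:
        elems *= d
    value = 9 * 38 % (value < 23)
    for d in b:
        value *= 8
    if d < 34 and 34 <= 6:
        value += elems
    elems = d
    val = d
    for val in d:
        elems = elems + 28
    for val in elems:
        record(val)
    value = val - 38
    return d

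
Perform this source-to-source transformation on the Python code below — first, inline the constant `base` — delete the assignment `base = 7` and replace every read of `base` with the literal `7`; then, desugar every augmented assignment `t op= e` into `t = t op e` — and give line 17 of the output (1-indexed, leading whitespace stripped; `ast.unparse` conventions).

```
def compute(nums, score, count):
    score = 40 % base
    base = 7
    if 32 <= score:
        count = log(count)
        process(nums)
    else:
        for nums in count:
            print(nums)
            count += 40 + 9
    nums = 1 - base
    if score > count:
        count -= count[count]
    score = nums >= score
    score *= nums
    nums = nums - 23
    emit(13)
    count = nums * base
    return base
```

count = nums * 7

Transformed code:
def compute(nums, score, count):
    score = 40 % 7
    if 32 <= score:
        count = log(count)
        process(nums)
    else:
        for nums in count:
            print(nums)
            count = count + (40 + 9)
    nums = 1 - 7
    if score > count:
        count = count - count[count]
    score = nums >= score
    score = score * nums
    nums = nums - 23
    emit(13)
    count = nums * 7
    return 7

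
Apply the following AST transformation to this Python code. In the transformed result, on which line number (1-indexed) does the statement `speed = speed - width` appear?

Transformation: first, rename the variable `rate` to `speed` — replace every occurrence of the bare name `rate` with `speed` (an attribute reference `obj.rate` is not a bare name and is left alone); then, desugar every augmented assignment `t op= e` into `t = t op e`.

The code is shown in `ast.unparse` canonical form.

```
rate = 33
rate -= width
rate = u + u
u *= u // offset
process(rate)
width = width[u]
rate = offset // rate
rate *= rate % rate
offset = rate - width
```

Transformed code:
speed = 33
speed = speed - width
speed = u + u
u = u * (u // offset)
process(speed)
width = width[u]
speed = offset // speed
speed = speed * (speed % speed)
offset = speed - width

2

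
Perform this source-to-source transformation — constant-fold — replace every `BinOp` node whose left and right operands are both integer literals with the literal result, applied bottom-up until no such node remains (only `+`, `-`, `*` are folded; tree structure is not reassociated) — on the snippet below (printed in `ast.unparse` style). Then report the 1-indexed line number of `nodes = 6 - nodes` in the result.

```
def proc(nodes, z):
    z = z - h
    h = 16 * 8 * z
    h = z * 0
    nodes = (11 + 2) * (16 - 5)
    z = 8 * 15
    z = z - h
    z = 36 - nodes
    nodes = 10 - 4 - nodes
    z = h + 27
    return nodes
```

Transformed code:
def proc(nodes, z):
    z = z - h
    h = 128 * z
    h = z * 0
    nodes = 143
    z = 120
    z = z - h
    z = 36 - nodes
    nodes = 6 - nodes
    z = h + 27
    return nodes

9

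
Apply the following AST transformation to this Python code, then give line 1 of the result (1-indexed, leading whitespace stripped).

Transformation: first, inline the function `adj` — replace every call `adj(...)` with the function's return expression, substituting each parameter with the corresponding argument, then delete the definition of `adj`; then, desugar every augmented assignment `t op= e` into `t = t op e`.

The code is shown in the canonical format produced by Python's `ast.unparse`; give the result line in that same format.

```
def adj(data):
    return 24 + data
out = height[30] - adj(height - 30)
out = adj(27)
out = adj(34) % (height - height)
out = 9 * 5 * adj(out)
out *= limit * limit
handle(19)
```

Transformed code:
out = height[30] - (24 + (height - 30))
out = 24 + 27
out = (24 + 34) % (height - height)
out = 9 * 5 * (24 + out)
out = out * (limit * limit)
handle(19)

out = height[30] - (24 + (height - 30))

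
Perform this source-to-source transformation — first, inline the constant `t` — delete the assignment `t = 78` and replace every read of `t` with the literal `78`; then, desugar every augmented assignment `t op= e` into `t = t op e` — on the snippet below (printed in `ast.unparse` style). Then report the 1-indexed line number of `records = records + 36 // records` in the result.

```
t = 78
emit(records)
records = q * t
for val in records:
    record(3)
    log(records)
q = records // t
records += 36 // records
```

7

Transformed code:
emit(records)
records = q * 78
for val in records:
    record(3)
    log(records)
q = records // 78
records = records + 36 // records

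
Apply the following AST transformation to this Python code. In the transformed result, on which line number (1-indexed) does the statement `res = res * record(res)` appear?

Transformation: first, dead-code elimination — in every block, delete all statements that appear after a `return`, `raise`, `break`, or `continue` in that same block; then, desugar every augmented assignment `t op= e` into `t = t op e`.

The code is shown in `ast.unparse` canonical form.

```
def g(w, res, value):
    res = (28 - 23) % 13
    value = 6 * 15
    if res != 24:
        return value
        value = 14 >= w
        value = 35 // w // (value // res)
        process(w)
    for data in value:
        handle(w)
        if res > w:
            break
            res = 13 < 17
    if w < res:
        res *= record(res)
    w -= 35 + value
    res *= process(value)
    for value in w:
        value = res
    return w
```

11

Transformed code:
def g(w, res, value):
    res = (28 - 23) % 13
    value = 6 * 15
    if res != 24:
        return value
    for data in value:
        handle(w)
        if res > w:
            break
    if w < res:
        res = res * record(res)
    w = w - (35 + value)
    res = res * process(value)
    for value in w:
        value = res
    return w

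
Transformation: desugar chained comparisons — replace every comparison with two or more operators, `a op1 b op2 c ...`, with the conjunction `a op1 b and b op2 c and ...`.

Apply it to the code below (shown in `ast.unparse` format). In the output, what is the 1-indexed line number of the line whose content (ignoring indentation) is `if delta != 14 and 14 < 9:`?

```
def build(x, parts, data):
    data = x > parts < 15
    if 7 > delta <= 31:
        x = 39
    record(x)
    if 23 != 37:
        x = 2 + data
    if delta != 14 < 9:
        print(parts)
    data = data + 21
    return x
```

Transformed code:
def build(x, parts, data):
    data = x > parts and parts < 15
    if 7 > delta and delta <= 31:
        x = 39
    record(x)
    if 23 != 37:
        x = 2 + data
    if delta != 14 and 14 < 9:
        print(parts)
    data = data + 21
    return x

8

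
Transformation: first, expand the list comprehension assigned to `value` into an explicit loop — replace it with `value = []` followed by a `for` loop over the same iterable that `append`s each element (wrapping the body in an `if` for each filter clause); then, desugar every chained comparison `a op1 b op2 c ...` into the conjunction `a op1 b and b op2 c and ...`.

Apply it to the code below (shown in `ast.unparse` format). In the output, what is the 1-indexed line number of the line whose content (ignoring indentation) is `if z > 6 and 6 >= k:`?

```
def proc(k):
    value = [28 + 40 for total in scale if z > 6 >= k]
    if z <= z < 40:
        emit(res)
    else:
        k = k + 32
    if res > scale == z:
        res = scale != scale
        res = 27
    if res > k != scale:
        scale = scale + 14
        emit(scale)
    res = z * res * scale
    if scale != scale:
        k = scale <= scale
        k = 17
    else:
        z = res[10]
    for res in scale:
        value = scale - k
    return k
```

4

Transformed code:
def proc(k):
    value = []
    for total in scale:
        if z > 6 and 6 >= k:
            value.append(28 + 40)
    if z <= z and z < 40:
        emit(res)
    else:
        k = k + 32
    if res > scale and scale == z:
        res = scale != scale
        res = 27
    if res > k and k != scale:
        scale = scale + 14
        emit(scale)
    res = z * res * scale
    if scale != scale:
        k = scale <= scale
        k = 17
    else:
        z = res[10]
    for res in scale:
        value = scale - k
    return k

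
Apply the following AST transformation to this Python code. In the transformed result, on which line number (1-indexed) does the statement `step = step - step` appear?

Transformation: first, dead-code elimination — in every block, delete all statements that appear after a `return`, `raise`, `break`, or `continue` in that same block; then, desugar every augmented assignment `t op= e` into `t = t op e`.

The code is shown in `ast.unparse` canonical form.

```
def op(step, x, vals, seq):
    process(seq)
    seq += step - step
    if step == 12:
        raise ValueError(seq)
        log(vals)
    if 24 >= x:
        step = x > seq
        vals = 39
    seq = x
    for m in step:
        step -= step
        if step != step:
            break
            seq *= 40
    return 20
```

Transformed code:
def op(step, x, vals, seq):
    process(seq)
    seq = seq + (step - step)
    if step == 12:
        raise ValueError(seq)
    if 24 >= x:
        step = x > seq
        vals = 39
    seq = x
    for m in step:
        step = step - step
        if step != step:
            break
    return 20

11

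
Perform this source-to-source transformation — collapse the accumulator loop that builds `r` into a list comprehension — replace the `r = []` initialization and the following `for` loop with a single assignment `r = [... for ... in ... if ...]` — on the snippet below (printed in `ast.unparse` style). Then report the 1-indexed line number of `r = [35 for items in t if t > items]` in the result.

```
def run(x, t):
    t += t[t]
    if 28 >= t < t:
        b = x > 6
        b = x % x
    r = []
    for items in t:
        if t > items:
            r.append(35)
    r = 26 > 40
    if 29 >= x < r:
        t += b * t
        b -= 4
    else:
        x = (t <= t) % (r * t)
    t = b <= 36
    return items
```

6

Transformed code:
def run(x, t):
    t += t[t]
    if 28 >= t < t:
        b = x > 6
        b = x % x
    r = [35 for items in t if t > items]
    r = 26 > 40
    if 29 >= x < r:
        t += b * t
        b -= 4
    else:
        x = (t <= t) % (r * t)
    t = b <= 36
    return items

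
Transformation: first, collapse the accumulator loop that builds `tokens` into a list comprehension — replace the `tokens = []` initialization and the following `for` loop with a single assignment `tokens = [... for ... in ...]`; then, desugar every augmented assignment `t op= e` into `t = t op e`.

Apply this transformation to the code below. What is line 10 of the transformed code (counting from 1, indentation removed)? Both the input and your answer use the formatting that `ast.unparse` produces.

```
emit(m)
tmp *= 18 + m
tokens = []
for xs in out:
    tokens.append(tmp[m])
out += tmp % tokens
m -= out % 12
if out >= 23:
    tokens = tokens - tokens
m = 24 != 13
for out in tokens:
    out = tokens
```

Transformed code:
emit(m)
tmp = tmp * (18 + m)
tokens = [tmp[m] for xs in out]
out = out + tmp % tokens
m = m - out % 12
if out >= 23:
    tokens = tokens - tokens
m = 24 != 13
for out in tokens:
    out = tokens

out = tokens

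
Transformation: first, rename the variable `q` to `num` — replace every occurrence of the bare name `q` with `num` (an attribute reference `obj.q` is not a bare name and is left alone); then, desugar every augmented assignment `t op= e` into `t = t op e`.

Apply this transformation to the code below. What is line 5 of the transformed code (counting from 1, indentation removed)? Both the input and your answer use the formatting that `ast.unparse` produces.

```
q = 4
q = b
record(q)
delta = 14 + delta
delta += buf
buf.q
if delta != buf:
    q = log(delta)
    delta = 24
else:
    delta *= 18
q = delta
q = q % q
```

Transformed code:
num = 4
num = b
record(num)
delta = 14 + delta
delta = delta + buf
buf.q
if delta != buf:
    num = log(delta)
    delta = 24
else:
    delta = delta * 18
num = delta
num = num % num

delta = delta + buf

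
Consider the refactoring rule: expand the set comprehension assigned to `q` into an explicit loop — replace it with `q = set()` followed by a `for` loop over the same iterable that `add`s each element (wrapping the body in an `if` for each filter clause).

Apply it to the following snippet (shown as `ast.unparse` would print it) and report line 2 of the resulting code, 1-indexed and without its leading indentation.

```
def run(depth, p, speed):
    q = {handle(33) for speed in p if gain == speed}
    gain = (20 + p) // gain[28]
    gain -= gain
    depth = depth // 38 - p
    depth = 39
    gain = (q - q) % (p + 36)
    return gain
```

Transformed code:
def run(depth, p, speed):
    q = set()
    for speed in p:
        if gain == speed:
            q.add(handle(33))
    gain = (20 + p) // gain[28]
    gain -= gain
    depth = depth // 38 - p
    depth = 39
    gain = (q - q) % (p + 36)
    return gain

q = set()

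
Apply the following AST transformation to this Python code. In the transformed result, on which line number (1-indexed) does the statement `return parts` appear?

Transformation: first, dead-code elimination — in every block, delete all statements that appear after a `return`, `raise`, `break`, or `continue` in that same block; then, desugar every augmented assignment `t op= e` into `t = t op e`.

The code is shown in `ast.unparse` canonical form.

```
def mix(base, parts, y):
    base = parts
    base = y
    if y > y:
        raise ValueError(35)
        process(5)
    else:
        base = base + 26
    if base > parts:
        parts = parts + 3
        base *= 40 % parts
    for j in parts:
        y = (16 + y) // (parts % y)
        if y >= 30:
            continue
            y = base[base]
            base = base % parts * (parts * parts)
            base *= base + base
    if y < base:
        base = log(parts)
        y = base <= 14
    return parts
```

Transformed code:
def mix(base, parts, y):
    base = parts
    base = y
    if y > y:
        raise ValueError(35)
    else:
        base = base + 26
    if base > parts:
        parts = parts + 3
        base = base * (40 % parts)
    for j in parts:
        y = (16 + y) // (parts % y)
        if y >= 30:
            continue
    if y < base:
        base = log(parts)
        y = base <= 14
    return parts

18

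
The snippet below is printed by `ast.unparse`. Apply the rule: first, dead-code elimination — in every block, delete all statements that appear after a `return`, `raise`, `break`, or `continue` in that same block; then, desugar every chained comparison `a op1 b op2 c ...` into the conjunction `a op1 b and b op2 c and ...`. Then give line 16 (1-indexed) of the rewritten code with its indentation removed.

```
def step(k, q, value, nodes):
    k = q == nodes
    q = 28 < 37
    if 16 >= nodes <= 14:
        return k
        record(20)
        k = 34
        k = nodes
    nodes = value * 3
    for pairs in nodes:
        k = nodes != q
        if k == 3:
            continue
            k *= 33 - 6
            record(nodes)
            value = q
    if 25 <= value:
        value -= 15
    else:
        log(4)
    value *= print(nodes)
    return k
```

return k

Transformed code:
def step(k, q, value, nodes):
    k = q == nodes
    q = 28 < 37
    if 16 >= nodes and nodes <= 14:
        return k
    nodes = value * 3
    for pairs in nodes:
        k = nodes != q
        if k == 3:
            continue
    if 25 <= value:
        value -= 15
    else:
        log(4)
    value *= print(nodes)
    return k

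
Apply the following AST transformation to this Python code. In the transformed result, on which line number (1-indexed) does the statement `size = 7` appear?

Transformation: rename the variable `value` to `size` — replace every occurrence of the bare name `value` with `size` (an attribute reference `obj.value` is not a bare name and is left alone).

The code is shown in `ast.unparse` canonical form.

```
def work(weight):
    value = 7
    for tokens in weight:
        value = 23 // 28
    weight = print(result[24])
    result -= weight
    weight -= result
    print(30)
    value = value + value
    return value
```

Transformed code:
def work(weight):
    size = 7
    for tokens in weight:
        size = 23 // 28
    weight = print(result[24])
    result -= weight
    weight -= result
    print(30)
    size = size + size
    return size

2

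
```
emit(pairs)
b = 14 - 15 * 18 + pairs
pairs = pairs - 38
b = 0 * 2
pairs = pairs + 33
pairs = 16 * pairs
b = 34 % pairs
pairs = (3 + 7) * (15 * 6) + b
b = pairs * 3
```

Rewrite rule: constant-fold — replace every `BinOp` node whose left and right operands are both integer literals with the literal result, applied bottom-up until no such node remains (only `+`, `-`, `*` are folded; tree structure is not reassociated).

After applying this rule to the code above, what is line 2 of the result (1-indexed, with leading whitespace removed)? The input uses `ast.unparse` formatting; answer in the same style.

b = -256 + pairs

Transformed code:
emit(pairs)
b = -256 + pairs
pairs = pairs - 38
b = 0
pairs = pairs + 33
pairs = 16 * pairs
b = 34 % pairs
pairs = 900 + b
b = pairs * 3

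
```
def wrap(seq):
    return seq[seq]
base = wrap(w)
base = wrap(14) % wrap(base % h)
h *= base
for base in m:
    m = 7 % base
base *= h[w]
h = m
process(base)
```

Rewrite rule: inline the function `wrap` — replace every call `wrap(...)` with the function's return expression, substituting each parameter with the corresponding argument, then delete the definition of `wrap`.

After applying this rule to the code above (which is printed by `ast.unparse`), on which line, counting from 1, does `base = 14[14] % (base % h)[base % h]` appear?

2

Transformed code:
base = w[w]
base = 14[14] % (base % h)[base % h]
h *= base
for base in m:
    m = 7 % base
base *= h[w]
h = m
process(base)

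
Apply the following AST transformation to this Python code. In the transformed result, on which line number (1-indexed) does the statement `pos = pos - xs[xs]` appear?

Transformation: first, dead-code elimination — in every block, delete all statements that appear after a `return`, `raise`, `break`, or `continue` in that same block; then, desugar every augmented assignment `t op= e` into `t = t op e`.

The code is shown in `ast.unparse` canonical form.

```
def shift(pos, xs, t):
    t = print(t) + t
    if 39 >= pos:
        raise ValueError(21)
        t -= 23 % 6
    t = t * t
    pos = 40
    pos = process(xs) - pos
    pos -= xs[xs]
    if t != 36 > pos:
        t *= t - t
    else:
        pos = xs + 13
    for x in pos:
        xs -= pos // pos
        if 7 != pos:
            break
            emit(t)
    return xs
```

8

Transformed code:
def shift(pos, xs, t):
    t = print(t) + t
    if 39 >= pos:
        raise ValueError(21)
    t = t * t
    pos = 40
    pos = process(xs) - pos
    pos = pos - xs[xs]
    if t != 36 > pos:
        t = t * (t - t)
    else:
        pos = xs + 13
    for x in pos:
        xs = xs - pos // pos
        if 7 != pos:
            break
    return xs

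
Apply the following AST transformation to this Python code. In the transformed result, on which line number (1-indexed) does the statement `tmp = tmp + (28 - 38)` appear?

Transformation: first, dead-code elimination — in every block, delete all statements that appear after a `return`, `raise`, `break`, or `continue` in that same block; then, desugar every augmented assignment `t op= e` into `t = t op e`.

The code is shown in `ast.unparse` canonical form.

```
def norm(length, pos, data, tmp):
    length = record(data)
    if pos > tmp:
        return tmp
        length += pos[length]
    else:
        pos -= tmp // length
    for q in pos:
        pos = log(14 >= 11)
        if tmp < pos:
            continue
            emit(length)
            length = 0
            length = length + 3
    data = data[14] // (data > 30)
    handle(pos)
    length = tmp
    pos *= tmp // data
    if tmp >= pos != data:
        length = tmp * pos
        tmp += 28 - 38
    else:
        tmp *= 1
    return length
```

Transformed code:
def norm(length, pos, data, tmp):
    length = record(data)
    if pos > tmp:
        return tmp
    else:
        pos = pos - tmp // length
    for q in pos:
        pos = log(14 >= 11)
        if tmp < pos:
            continue
    data = data[14] // (data > 30)
    handle(pos)
    length = tmp
    pos = pos * (tmp // data)
    if tmp >= pos != data:
        length = tmp * pos
        tmp = tmp + (28 - 38)
    else:
        tmp = tmp * 1
    return length

17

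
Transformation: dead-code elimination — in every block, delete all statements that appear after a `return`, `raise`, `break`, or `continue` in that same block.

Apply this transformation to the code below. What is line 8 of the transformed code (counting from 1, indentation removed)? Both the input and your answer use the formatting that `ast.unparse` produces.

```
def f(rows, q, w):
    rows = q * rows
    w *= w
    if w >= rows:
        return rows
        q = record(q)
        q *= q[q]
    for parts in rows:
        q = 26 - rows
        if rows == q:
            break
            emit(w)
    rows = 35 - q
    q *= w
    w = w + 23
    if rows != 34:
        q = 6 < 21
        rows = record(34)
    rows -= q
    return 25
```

Transformed code:
def f(rows, q, w):
    rows = q * rows
    w *= w
    if w >= rows:
        return rows
    for parts in rows:
        q = 26 - rows
        if rows == q:
            break
    rows = 35 - q
    q *= w
    w = w + 23
    if rows != 34:
        q = 6 < 21
        rows = record(34)
    rows -= q
    return 25

if rows == q:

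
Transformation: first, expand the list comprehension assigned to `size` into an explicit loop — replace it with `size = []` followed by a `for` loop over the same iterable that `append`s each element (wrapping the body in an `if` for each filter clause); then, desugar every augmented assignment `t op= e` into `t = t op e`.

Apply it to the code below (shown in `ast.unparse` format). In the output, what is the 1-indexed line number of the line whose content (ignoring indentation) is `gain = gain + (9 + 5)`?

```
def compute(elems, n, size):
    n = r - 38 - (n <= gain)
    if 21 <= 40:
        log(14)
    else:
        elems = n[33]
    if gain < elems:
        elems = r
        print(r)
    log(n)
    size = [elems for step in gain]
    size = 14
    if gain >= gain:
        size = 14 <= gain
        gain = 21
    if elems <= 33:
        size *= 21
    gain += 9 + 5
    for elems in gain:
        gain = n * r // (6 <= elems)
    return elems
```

Transformed code:
def compute(elems, n, size):
    n = r - 38 - (n <= gain)
    if 21 <= 40:
        log(14)
    else:
        elems = n[33]
    if gain < elems:
        elems = r
        print(r)
    log(n)
    size = []
    for step in gain:
        size.append(elems)
    size = 14
    if gain >= gain:
        size = 14 <= gain
        gain = 21
    if elems <= 33:
        size = size * 21
    gain = gain + (9 + 5)
    for elems in gain:
        gain = n * r // (6 <= elems)
    return elems

20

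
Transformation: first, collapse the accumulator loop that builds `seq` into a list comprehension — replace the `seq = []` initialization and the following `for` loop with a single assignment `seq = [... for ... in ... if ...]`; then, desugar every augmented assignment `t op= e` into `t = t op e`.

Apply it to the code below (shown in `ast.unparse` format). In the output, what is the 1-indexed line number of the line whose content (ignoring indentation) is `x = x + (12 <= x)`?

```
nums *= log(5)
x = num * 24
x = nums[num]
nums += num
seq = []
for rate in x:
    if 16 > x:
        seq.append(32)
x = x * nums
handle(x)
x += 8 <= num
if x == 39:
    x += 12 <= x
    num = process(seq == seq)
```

Transformed code:
nums = nums * log(5)
x = num * 24
x = nums[num]
nums = nums + num
seq = [32 for rate in x if 16 > x]
x = x * nums
handle(x)
x = x + (8 <= num)
if x == 39:
    x = x + (12 <= x)
    num = process(seq == seq)

10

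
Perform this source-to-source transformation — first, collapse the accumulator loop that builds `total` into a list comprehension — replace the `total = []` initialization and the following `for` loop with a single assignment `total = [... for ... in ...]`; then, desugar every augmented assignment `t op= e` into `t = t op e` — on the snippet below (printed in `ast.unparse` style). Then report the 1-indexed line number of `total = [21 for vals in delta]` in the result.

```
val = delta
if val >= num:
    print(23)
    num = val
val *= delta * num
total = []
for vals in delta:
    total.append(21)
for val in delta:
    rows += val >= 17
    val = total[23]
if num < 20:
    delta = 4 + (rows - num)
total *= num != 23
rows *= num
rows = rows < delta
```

6

Transformed code:
val = delta
if val >= num:
    print(23)
    num = val
val = val * (delta * num)
total = [21 for vals in delta]
for val in delta:
    rows = rows + (val >= 17)
    val = total[23]
if num < 20:
    delta = 4 + (rows - num)
total = total * (num != 23)
rows = rows * num
rows = rows < delta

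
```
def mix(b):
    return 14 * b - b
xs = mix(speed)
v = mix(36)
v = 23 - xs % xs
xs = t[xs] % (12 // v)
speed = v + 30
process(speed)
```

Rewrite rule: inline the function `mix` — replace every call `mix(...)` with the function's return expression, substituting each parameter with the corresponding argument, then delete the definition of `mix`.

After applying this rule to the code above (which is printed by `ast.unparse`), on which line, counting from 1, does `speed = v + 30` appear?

5

Transformed code:
xs = 14 * speed - speed
v = 14 * 36 - 36
v = 23 - xs % xs
xs = t[xs] % (12 // v)
speed = v + 30
process(speed)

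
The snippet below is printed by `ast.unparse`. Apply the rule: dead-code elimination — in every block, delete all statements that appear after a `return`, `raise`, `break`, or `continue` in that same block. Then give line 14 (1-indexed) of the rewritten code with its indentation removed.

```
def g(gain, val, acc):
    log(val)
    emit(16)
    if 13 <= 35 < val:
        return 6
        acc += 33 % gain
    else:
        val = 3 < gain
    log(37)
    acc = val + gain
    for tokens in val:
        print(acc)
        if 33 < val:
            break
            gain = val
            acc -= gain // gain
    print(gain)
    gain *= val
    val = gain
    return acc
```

Transformed code:
def g(gain, val, acc):
    log(val)
    emit(16)
    if 13 <= 35 < val:
        return 6
    else:
        val = 3 < gain
    log(37)
    acc = val + gain
    for tokens in val:
        print(acc)
        if 33 < val:
            break
    print(gain)
    gain *= val
    val = gain
    return acc

print(gain)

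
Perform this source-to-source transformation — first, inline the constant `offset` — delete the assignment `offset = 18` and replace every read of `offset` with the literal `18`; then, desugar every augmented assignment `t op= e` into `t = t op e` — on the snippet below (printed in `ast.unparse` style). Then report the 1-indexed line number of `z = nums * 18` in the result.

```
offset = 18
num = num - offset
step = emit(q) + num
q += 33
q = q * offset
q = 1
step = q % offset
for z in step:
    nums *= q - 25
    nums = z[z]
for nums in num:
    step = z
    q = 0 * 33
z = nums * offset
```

Transformed code:
num = num - 18
step = emit(q) + num
q = q + 33
q = q * 18
q = 1
step = q % 18
for z in step:
    nums = nums * (q - 25)
    nums = z[z]
for nums in num:
    step = z
    q = 0 * 33
z = nums * 18

13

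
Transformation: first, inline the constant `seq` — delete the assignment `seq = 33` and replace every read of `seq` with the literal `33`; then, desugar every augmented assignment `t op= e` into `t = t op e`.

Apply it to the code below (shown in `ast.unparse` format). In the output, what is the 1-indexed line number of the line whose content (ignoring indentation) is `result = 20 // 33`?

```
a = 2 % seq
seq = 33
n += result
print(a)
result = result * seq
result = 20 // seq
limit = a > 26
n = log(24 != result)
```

5

Transformed code:
a = 2 % 33
n = n + result
print(a)
result = result * 33
result = 20 // 33
limit = a > 26
n = log(24 != result)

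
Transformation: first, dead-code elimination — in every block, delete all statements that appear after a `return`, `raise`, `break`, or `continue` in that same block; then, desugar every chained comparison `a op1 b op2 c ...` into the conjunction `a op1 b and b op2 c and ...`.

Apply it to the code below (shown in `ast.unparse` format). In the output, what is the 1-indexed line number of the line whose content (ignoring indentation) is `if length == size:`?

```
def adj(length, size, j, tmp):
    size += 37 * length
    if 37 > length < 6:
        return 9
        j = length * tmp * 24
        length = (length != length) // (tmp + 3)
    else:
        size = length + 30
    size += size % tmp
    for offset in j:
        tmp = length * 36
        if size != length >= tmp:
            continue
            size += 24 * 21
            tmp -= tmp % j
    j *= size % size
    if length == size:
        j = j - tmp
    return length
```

Transformed code:
def adj(length, size, j, tmp):
    size += 37 * length
    if 37 > length and length < 6:
        return 9
    else:
        size = length + 30
    size += size % tmp
    for offset in j:
        tmp = length * 36
        if size != length and length >= tmp:
            continue
    j *= size % size
    if length == size:
        j = j - tmp
    return length

13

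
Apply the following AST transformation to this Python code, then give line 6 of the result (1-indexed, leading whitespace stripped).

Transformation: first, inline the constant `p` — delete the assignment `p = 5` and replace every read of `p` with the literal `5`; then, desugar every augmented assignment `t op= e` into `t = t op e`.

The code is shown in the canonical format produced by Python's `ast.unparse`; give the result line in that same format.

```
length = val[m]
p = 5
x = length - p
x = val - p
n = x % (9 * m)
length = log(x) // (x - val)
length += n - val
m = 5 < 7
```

Transformed code:
length = val[m]
x = length - 5
x = val - 5
n = x % (9 * m)
length = log(x) // (x - val)
length = length + (n - val)
m = 5 < 7

length = length + (n - val)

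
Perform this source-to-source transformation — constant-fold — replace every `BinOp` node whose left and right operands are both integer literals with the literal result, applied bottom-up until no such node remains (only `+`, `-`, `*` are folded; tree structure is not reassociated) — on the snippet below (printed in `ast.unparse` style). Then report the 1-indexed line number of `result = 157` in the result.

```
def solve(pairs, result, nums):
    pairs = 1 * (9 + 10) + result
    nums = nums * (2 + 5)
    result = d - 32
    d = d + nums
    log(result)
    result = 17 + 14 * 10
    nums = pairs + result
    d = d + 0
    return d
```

Transformed code:
def solve(pairs, result, nums):
    pairs = 19 + result
    nums = nums * 7
    result = d - 32
    d = d + nums
    log(result)
    result = 157
    nums = pairs + result
    d = d + 0
    return d

7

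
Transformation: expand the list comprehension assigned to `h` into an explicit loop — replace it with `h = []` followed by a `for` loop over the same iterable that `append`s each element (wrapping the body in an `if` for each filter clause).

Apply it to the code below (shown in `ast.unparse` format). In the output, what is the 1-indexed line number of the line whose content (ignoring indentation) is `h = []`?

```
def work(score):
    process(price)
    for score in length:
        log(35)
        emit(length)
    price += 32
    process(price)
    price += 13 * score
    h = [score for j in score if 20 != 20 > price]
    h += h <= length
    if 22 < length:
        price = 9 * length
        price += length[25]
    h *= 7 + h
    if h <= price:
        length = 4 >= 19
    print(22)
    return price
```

9

Transformed code:
def work(score):
    process(price)
    for score in length:
        log(35)
        emit(length)
    price += 32
    process(price)
    price += 13 * score
    h = []
    for j in score:
        if 20 != 20 > price:
            h.append(score)
    h += h <= length
    if 22 < length:
        price = 9 * length
        price += length[25]
    h *= 7 + h
    if h <= price:
        length = 4 >= 19
    print(22)
    return price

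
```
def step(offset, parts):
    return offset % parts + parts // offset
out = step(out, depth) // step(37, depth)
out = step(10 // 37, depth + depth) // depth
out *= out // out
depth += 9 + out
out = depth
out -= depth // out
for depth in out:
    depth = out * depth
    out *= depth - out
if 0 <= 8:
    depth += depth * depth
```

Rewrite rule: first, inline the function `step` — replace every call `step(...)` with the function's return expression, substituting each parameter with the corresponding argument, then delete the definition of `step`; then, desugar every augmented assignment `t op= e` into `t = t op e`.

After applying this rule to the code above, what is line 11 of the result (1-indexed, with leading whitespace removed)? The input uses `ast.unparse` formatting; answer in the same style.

Transformed code:
out = (out % depth + depth // out) // (37 % depth + depth // 37)
out = (10 // 37 % (depth + depth) + (depth + depth) // (10 // 37)) // depth
out = out * (out // out)
depth = depth + (9 + out)
out = depth
out = out - depth // out
for depth in out:
    depth = out * depth
    out = out * (depth - out)
if 0 <= 8:
    depth = depth + depth * depth

depth = depth + depth * depth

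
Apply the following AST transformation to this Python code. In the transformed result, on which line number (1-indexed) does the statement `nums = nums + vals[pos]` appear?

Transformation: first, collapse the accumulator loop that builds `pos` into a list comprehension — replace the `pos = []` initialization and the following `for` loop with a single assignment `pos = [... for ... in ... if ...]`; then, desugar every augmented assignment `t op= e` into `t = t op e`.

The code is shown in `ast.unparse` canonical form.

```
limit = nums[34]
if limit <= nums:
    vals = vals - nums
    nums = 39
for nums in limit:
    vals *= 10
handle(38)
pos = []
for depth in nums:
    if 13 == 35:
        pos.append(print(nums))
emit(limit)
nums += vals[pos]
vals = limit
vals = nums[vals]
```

10

Transformed code:
limit = nums[34]
if limit <= nums:
    vals = vals - nums
    nums = 39
for nums in limit:
    vals = vals * 10
handle(38)
pos = [print(nums) for depth in nums if 13 == 35]
emit(limit)
nums = nums + vals[pos]
vals = limit
vals = nums[vals]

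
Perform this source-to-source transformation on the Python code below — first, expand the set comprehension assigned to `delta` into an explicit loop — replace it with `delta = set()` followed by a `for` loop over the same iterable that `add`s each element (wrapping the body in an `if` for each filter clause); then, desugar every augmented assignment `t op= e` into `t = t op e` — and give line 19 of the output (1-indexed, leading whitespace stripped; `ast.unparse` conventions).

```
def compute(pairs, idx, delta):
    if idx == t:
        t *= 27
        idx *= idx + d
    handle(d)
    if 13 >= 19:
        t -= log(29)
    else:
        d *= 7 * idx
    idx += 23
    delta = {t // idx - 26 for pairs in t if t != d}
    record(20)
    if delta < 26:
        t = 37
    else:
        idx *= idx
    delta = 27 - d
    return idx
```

idx = idx * idx

Transformed code:
def compute(pairs, idx, delta):
    if idx == t:
        t = t * 27
        idx = idx * (idx + d)
    handle(d)
    if 13 >= 19:
        t = t - log(29)
    else:
        d = d * (7 * idx)
    idx = idx + 23
    delta = set()
    for pairs in t:
        if t != d:
            delta.add(t // idx - 26)
    record(20)
    if delta < 26:
        t = 37
    else:
        idx = idx * idx
    delta = 27 - d
    return idx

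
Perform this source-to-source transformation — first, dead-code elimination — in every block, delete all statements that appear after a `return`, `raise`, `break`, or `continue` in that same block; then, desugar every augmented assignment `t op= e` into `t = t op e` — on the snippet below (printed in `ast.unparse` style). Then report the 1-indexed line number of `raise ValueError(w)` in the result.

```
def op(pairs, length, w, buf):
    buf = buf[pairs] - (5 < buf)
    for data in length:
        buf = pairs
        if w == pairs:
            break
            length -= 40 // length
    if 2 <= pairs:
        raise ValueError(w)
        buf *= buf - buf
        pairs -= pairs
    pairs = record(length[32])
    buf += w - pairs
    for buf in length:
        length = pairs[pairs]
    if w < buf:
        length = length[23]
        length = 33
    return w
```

8

Transformed code:
def op(pairs, length, w, buf):
    buf = buf[pairs] - (5 < buf)
    for data in length:
        buf = pairs
        if w == pairs:
            break
    if 2 <= pairs:
        raise ValueError(w)
    pairs = record(length[32])
    buf = buf + (w - pairs)
    for buf in length:
        length = pairs[pairs]
    if w < buf:
        length = length[23]
        length = 33
    return w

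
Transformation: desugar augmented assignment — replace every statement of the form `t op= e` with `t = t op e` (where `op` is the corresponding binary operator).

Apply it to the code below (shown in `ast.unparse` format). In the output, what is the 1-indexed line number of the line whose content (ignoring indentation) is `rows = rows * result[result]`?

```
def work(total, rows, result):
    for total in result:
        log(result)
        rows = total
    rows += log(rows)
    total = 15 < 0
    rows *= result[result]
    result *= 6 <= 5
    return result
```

Transformed code:
def work(total, rows, result):
    for total in result:
        log(result)
        rows = total
    rows = rows + log(rows)
    total = 15 < 0
    rows = rows * result[result]
    result = result * (6 <= 5)
    return result

7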